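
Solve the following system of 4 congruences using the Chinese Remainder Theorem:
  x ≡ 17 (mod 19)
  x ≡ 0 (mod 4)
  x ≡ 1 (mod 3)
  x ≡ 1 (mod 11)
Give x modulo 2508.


Product of moduli M = 19 · 4 · 3 · 11 = 2508.
Merge one congruence at a time:
  Start: x ≡ 17 (mod 19).
  Combine with x ≡ 0 (mod 4); new modulus lcm = 76.
    Write x = 17 + 19·t and substitute into x ≡ 0 (mod 4): 19·t ≡ 0 − 17 = -17 (mod 4).
    Reduce coefficients mod 4: 3·t ≡ 3 (mod 4).
    The inverse of 3 mod 4 is 3 (since 3·3 = 9 = 2·4 + 1), so t ≡ 3·3 = 9 ≡ 1 (mod 4).
    Then x = 17 + 19·1 = 36, valid modulo lcm(19, 4) = 76: x ≡ 36 (mod 76).
  Combine with x ≡ 1 (mod 3); new modulus lcm = 228.
    Write x = 36 + 76·t and substitute into x ≡ 1 (mod 3): 76·t ≡ 1 − 36 = -35 (mod 3).
    Reduce coefficients mod 3: 1·t ≡ 1 (mod 3).
    So t ≡ 1 (mod 3).
    Then x = 36 + 76·1 = 112, valid modulo lcm(76, 3) = 228: x ≡ 112 (mod 228).
  Combine with x ≡ 1 (mod 11); new modulus lcm = 2508.
    Write x = 112 + 228·t and substitute into x ≡ 1 (mod 11): 228·t ≡ 1 − 112 = -111 (mod 11).
    Reduce coefficients mod 11: 8·t ≡ 10 (mod 11).
    The inverse of 8 mod 11 is 7 (since 8·7 = 56 = 5·11 + 1), so t ≡ 7·10 = 70 ≡ 4 (mod 11).
    Then x = 112 + 228·4 = 1024, valid modulo lcm(228, 11) = 2508: x ≡ 1024 (mod 2508).
Verify against each original: 1024 mod 19 = 17, 1024 mod 4 = 0, 1024 mod 3 = 1, 1024 mod 11 = 1.

x ≡ 1024 (mod 2508).


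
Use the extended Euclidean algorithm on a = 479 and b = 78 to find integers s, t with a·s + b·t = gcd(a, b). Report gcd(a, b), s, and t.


Euclidean algorithm on (479, 78) — divide until remainder is 0:
  479 = 6 · 78 + 11
  78 = 7 · 11 + 1
  11 = 11 · 1 + 0
gcd(479, 78) = 1.
Track Bezout coefficients alongside the remainders: start with r₀ = 479 = a·1 + b·0 (s = 1, t = 0) and r₁ = 78 = a·0 + b·1 (s = 0, t = 1); each new remainder r_{k+1} = r_{k-1} − q_k·r_k inherits s_{k+1} = s_{k-1} − q_k·s_k, t_{k+1} = t_{k-1} − q_k·t_k, so r_k = a·s_k + b·t_k at every step:
  q = 6: r = 11, s = 1 − 6·0 = 1, t = 0 − 6·1 = -6  (check: 479·1 + 78·(-6) = 11)
  q = 7: r = 1, s = 0 − 7·1 = -7, t = 1 − 7·(-6) = 43  (check: 479·(-7) + 78·43 = 1)
The row with r = 1 (the gcd) gives the Bezout coefficients s = -7, t = 43.
Result: 479 · (-7) + 78 · (43) = 1.

gcd(479, 78) = 1; s = -7, t = 43 (check: 479·(-7) + 78·43 = 1).


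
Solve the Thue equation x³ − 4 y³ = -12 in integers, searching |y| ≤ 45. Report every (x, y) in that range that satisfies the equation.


The equation is x³ - 4y³ = -12. For fixed y, x³ = 4·y³ − 12, so a solution requires the RHS to be a perfect cube.
Strategy: iterate y from -45 to 45, compute RHS = 4·y³ − 12, and check whether it is a (positive or negative) perfect cube.
Check small values of y:
  y = 0: RHS = -12 is not a perfect cube.
  y = 1: RHS = -8 = (-2)³ ⇒ x = -2 works.
  y = -1: RHS = -16 is not a perfect cube.
  y = 2: RHS = 20 is not a perfect cube.
  y = -2: RHS = -44 is not a perfect cube.
  y = 3: RHS = 96 is not a perfect cube.
  y = -3: RHS = -120 is not a perfect cube.
Continuing, at y = -5: RHS = -512 = (-8)³ ⇒ x = -8 works.
Searching the remaining y in |y| ≤ 45 finds no further solutions.
Collected solutions: (-2, 1), (-8, -5).

Solutions (with |y| ≤ 45): (-2, 1), (-8, -5).


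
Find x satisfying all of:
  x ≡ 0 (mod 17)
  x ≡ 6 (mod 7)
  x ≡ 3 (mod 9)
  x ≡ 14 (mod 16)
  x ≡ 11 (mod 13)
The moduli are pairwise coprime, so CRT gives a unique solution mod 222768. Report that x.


Product of moduli M = 17 · 7 · 9 · 16 · 13 = 222768.
Merge one congruence at a time:
  Start: x ≡ 0 (mod 17).
  Combine with x ≡ 6 (mod 7); new modulus lcm = 119.
    Write x = 0 + 17·t and substitute into x ≡ 6 (mod 7): 17·t ≡ 6 − 0 = 6 (mod 7).
    Reduce coefficients mod 7: 3·t ≡ 6 (mod 7).
    The inverse of 3 mod 7 is 5 (since 3·5 = 15 = 2·7 + 1), so t ≡ 5·6 = 30 ≡ 2 (mod 7).
    Then x = 0 + 17·2 = 34, valid modulo lcm(17, 7) = 119: x ≡ 34 (mod 119).
  Combine with x ≡ 3 (mod 9); new modulus lcm = 1071.
    Write x = 34 + 119·t and substitute into x ≡ 3 (mod 9): 119·t ≡ 3 − 34 = -31 (mod 9).
    Reduce coefficients mod 9: 2·t ≡ 5 (mod 9).
    The inverse of 2 mod 9 is 5 (since 2·5 = 10 = 1·9 + 1), so t ≡ 5·5 = 25 ≡ 7 (mod 9).
    Then x = 34 + 119·7 = 867, valid modulo lcm(119, 9) = 1071: x ≡ 867 (mod 1071).
  Combine with x ≡ 14 (mod 16); new modulus lcm = 17136.
    Write x = 867 + 1071·t and substitute into x ≡ 14 (mod 16): 1071·t ≡ 14 − 867 = -853 (mod 16).
    Reduce coefficients mod 16: 15·t ≡ 11 (mod 16).
    The inverse of 15 mod 16 is 15 (since 15·15 = 225 = 14·16 + 1), so t ≡ 15·11 = 165 ≡ 5 (mod 16).
    Then x = 867 + 1071·5 = 6222, valid modulo lcm(1071, 16) = 17136: x ≡ 6222 (mod 17136).
  Combine with x ≡ 11 (mod 13); new modulus lcm = 222768.
    Write x = 6222 + 17136·t and substitute into x ≡ 11 (mod 13): 17136·t ≡ 11 − 6222 = -6211 (mod 13).
    Reduce coefficients mod 13: 2·t ≡ 3 (mod 13).
    The inverse of 2 mod 13 is 7 (since 2·7 = 14 = 1·13 + 1), so t ≡ 7·3 = 21 ≡ 8 (mod 13).
    Then x = 6222 + 17136·8 = 143310, valid modulo lcm(17136, 13) = 222768: x ≡ 143310 (mod 222768).
Verify against each original: 143310 mod 17 = 0, 143310 mod 7 = 6, 143310 mod 9 = 3, 143310 mod 16 = 14, 143310 mod 13 = 11.

x ≡ 143310 (mod 222768).


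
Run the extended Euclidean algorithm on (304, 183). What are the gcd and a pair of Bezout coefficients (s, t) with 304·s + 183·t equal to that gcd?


Euclidean algorithm on (304, 183) — divide until remainder is 0:
  304 = 1 · 183 + 121
  183 = 1 · 121 + 62
  121 = 1 · 62 + 59
  62 = 1 · 59 + 3
  59 = 19 · 3 + 2
  3 = 1 · 2 + 1
  2 = 2 · 1 + 0
gcd(304, 183) = 1.
Track Bezout coefficients alongside the remainders: start with r₀ = 304 = a·1 + b·0 (s = 1, t = 0) and r₁ = 183 = a·0 + b·1 (s = 0, t = 1); each new remainder r_{k+1} = r_{k-1} − q_k·r_k inherits s_{k+1} = s_{k-1} − q_k·s_k, t_{k+1} = t_{k-1} − q_k·t_k, so r_k = a·s_k + b·t_k at every step:
  q = 1: r = 121, s = 1 − 1·0 = 1, t = 0 − 1·1 = -1  (check: 304·1 + 183·(-1) = 121)
  q = 1: r = 62, s = 0 − 1·1 = -1, t = 1 − 1·(-1) = 2  (check: 304·(-1) + 183·2 = 62)
  q = 1: r = 59, s = 1 − 1·(-1) = 2, t = -1 − 1·2 = -3  (check: 304·2 + 183·(-3) = 59)
  q = 1: r = 3, s = -1 − 1·2 = -3, t = 2 − 1·(-3) = 5  (check: 304·(-3) + 183·5 = 3)
  q = 19: r = 2, s = 2 − 19·(-3) = 59, t = -3 − 19·5 = -98  (check: 304·59 + 183·(-98) = 2)
  q = 1: r = 1, s = -3 − 1·59 = -62, t = 5 − 1·(-98) = 103  (check: 304·(-62) + 183·103 = 1)
The row with r = 1 (the gcd) gives the Bezout coefficients s = -62, t = 103.
Result: 304 · (-62) + 183 · (103) = 1.

gcd(304, 183) = 1; s = -62, t = 103 (check: 304·(-62) + 183·103 = 1).


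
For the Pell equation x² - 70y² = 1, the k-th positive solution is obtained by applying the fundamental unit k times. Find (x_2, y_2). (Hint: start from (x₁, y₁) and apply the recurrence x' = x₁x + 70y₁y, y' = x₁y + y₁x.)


Step 1: Find the fundamental solution (x₁, y₁) of x² - 70y² = 1.
  Expand √70 as a continued fraction. a₀ = ⌊√70⌋ = 8; iterate m_{k+1} = d_k·a_k − m_k, d_{k+1} = (70 − m_{k+1}²)/d_k, a_{k+1} = ⌊(a₀ + m_{k+1})/d_{k+1}⌋ (starting m₀ = 0, d₀ = 1), with convergents p_k = a_k·p_{k-1} + p_{k-2}, q_k = a_k·q_{k-1} + q_{k-2} (p₋₁ = 1, q₋₁ = 0):
  k = 0: a₀ = 8; p₀/q₀ = 8/1; p₀² − 70·q₀² = 64 − 70 = -6.
  k = 1: m = 8, d = 6, a = ⌊(8 + 8)/6⌋ = 2; p/q = (2·8 + 1)/(2·1 + 0) = 17/2; p² − 70·q² = 289 − 280 = 9.
  k = 2: m = 4, d = 9, a = ⌊(8 + 4)/9⌋ = 1; p/q = (1·17 + 8)/(1·2 + 1) = 25/3; p² − 70·q² = 625 − 630 = -5.
  k = 3: m = 5, d = 5, a = ⌊(8 + 5)/5⌋ = 2; p/q = (2·25 + 17)/(2·3 + 2) = 67/8; p² − 70·q² = 4489 − 4480 = 9.
  k = 4: m = 5, d = 9, a = ⌊(8 + 5)/9⌋ = 1; p/q = (1·67 + 25)/(1·8 + 3) = 92/11; p² − 70·q² = 8464 − 8470 = -6.
  k = 5: m = 4, d = 6, a = ⌊(8 + 4)/6⌋ = 2; p/q = (2·92 + 67)/(2·11 + 8) = 251/30; p² − 70·q² = 63001 − 63000 = 1.
  The first convergent with p² − 70·q² = 1 gives the fundamental solution (x₁, y₁) = (251, 30).
Step 2: Apply the recurrence (x_{n+1}, y_{n+1}) = (x₁x_n + 70y₁y_n, x₁y_n + y₁x_n) repeatedly.
  From (x_1, y_1) = (251, 30): x_2 = 251·251 + 70·30·30 = 126001; y_2 = 251·30 + 30·251 = 15060.
Step 3: Verify x_2² - 70·y_2² = 15876252001 - 15876252000 = 1 (should be 1). ✓

(x_1, y_1) = (251, 30); (x_2, y_2) = (126001, 15060).


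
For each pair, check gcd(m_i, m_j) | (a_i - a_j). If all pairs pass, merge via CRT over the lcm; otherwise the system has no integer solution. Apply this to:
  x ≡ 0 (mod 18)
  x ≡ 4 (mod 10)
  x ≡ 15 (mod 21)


Moduli 18, 10, 21 are not pairwise coprime, so CRT works modulo lcm(m_i) when all pairwise compatibility conditions hold.
Pairwise compatibility: gcd(m_i, m_j) must divide a_i - a_j for every pair.
Merge one congruence at a time:
  Start: x ≡ 0 (mod 18).
  Combine with x ≡ 4 (mod 10): gcd(18, 10) = 2; 4 - 0 = 4, which IS divisible by 2, so compatible.
    Write x = 0 + 18·t and substitute into x ≡ 4 (mod 10): 18·t ≡ 4 − 0 = 4 (mod 10).
    Divide the congruence (and modulus) by g = 2: 9·t ≡ 2 (mod 5).
    Reduce coefficients mod 5: 4·t ≡ 2 (mod 5).
    The inverse of 4 mod 5 is 4 (since 4·4 = 16 = 3·5 + 1), so t ≡ 4·2 = 8 ≡ 3 (mod 5).
    Then x = 0 + 18·3 = 54, valid modulo lcm(18, 10) = 90: x ≡ 54 (mod 90).
  Combine with x ≡ 15 (mod 21): gcd(90, 21) = 3; 15 - 54 = -39, which IS divisible by 3, so compatible.
    Write x = 54 + 90·t and substitute into x ≡ 15 (mod 21): 90·t ≡ 15 − 54 = -39 (mod 21).
    Divide the congruence (and modulus) by g = 3: 30·t ≡ -13 (mod 7).
    Reduce coefficients mod 7: 2·t ≡ 1 (mod 7).
    The inverse of 2 mod 7 is 4 (since 2·4 = 8 = 1·7 + 1), so t ≡ 4·1 = 4 ≡ 4 (mod 7).
    Then x = 54 + 90·4 = 414, valid modulo lcm(90, 21) = 630: x ≡ 414 (mod 630).
Verify: 414 mod 18 = 0, 414 mod 10 = 4, 414 mod 21 = 15.

x ≡ 414 (mod 630).


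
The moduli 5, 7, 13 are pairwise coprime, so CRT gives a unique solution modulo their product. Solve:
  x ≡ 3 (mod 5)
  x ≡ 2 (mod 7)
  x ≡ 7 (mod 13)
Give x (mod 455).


Moduli 5, 7, 13 are pairwise coprime; by CRT there is a unique solution modulo M = 5 · 7 · 13 = 455.
Solve pairwise, accumulating the modulus:
  Start with x ≡ 3 (mod 5).
  Combine with x ≡ 2 (mod 7): since gcd(5, 7) = 1, we get a unique residue mod 35.
    Write x = 3 + 5·t and substitute into x ≡ 2 (mod 7): 5·t ≡ 2 − 3 = -1 (mod 7).
    Reduce coefficients mod 7: 5·t ≡ 6 (mod 7).
    The inverse of 5 mod 7 is 3 (since 5·3 = 15 = 2·7 + 1), so t ≡ 3·6 = 18 ≡ 4 (mod 7).
    Then x = 3 + 5·4 = 23, valid modulo lcm(5, 7) = 35: x ≡ 23 (mod 35).
  Combine with x ≡ 7 (mod 13): since gcd(35, 13) = 1, we get a unique residue mod 455.
    Write x = 23 + 35·t and substitute into x ≡ 7 (mod 13): 35·t ≡ 7 − 23 = -16 (mod 13).
    Reduce coefficients mod 13: 9·t ≡ 10 (mod 13).
    The inverse of 9 mod 13 is 3 (since 9·3 = 27 = 2·13 + 1), so t ≡ 3·10 = 30 ≡ 4 (mod 13).
    Then x = 23 + 35·4 = 163, valid modulo lcm(35, 13) = 455: x ≡ 163 (mod 455).
Verify: 163 mod 5 = 3 ✓, 163 mod 7 = 2 ✓, 163 mod 13 = 7 ✓.

x ≡ 163 (mod 455).


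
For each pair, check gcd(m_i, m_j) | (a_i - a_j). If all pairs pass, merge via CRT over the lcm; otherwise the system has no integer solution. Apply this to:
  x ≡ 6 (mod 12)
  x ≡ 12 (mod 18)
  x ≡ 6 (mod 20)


Moduli 12, 18, 20 are not pairwise coprime, so CRT works modulo lcm(m_i) when all pairwise compatibility conditions hold.
Pairwise compatibility: gcd(m_i, m_j) must divide a_i - a_j for every pair.
Merge one congruence at a time:
  Start: x ≡ 6 (mod 12).
  Combine with x ≡ 12 (mod 18): gcd(12, 18) = 6; 12 - 6 = 6, which IS divisible by 6, so compatible.
    Write x = 6 + 12·t and substitute into x ≡ 12 (mod 18): 12·t ≡ 12 − 6 = 6 (mod 18).
    Divide the congruence (and modulus) by g = 6: 2·t ≡ 1 (mod 3).
    The inverse of 2 mod 3 is 2 (since 2·2 = 4 = 1·3 + 1), so t ≡ 2·1 = 2 ≡ 2 (mod 3).
    Then x = 6 + 12·2 = 30, valid modulo lcm(12, 18) = 36: x ≡ 30 (mod 36).
  Combine with x ≡ 6 (mod 20): gcd(36, 20) = 4; 6 - 30 = -24, which IS divisible by 4, so compatible.
    Write x = 30 + 36·t and substitute into x ≡ 6 (mod 20): 36·t ≡ 6 − 30 = -24 (mod 20).
    Divide the congruence (and modulus) by g = 4: 9·t ≡ -6 (mod 5).
    Reduce coefficients mod 5: 4·t ≡ 4 (mod 5).
    The inverse of 4 mod 5 is 4 (since 4·4 = 16 = 3·5 + 1), so t ≡ 4·4 = 16 ≡ 1 (mod 5).
    Then x = 30 + 36·1 = 66, valid modulo lcm(36, 20) = 180: x ≡ 66 (mod 180).
Verify: 66 mod 12 = 6, 66 mod 18 = 12, 66 mod 20 = 6.

x ≡ 66 (mod 180).


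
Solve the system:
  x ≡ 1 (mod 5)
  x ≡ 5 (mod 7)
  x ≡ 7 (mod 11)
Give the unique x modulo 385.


Moduli 5, 7, 11 are pairwise coprime; by CRT there is a unique solution modulo M = 5 · 7 · 11 = 385.
Solve pairwise, accumulating the modulus:
  Start with x ≡ 1 (mod 5).
  Combine with x ≡ 5 (mod 7): since gcd(5, 7) = 1, we get a unique residue mod 35.
    Write x = 1 + 5·t and substitute into x ≡ 5 (mod 7): 5·t ≡ 5 − 1 = 4 (mod 7).
    The inverse of 5 mod 7 is 3 (since 5·3 = 15 = 2·7 + 1), so t ≡ 3·4 = 12 ≡ 5 (mod 7).
    Then x = 1 + 5·5 = 26, valid modulo lcm(5, 7) = 35: x ≡ 26 (mod 35).
  Combine with x ≡ 7 (mod 11): since gcd(35, 11) = 1, we get a unique residue mod 385.
    Write x = 26 + 35·t and substitute into x ≡ 7 (mod 11): 35·t ≡ 7 − 26 = -19 (mod 11).
    Reduce coefficients mod 11: 2·t ≡ 3 (mod 11).
    The inverse of 2 mod 11 is 6 (since 2·6 = 12 = 1·11 + 1), so t ≡ 6·3 = 18 ≡ 7 (mod 11).
    Then x = 26 + 35·7 = 271, valid modulo lcm(35, 11) = 385: x ≡ 271 (mod 385).
Verify: 271 mod 5 = 1 ✓, 271 mod 7 = 5 ✓, 271 mod 11 = 7 ✓.

x ≡ 271 (mod 385).


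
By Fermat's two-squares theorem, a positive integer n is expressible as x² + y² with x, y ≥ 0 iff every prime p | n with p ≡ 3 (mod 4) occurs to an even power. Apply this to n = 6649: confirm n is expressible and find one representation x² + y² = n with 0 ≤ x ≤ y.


Step 1: Factor n = 6649 = 61 · 109.
Step 2: Check the mod-4 condition on each prime factor: 61 ≡ 1 (mod 4), exponent 1; 109 ≡ 1 (mod 4), exponent 1.
All primes ≡ 3 (mod 4) appear to even exponent (or don't appear), so by the two-squares theorem n IS expressible as a sum of two squares.
Step 3: Build a representation. Here n = 61 · 109 is a product of primes ≡ 1 (mod 4). Each prime p ≡ 1 (mod 4) is itself a sum of two squares; find a² by testing p − a² for a perfect square:
  61: 61 − 1² = 60, 61 − 2² = 57, 61 − 3² = 52, 61 − 4² = 45, 61 − 5² = 36 = 6² ⇒ 61 = 5² + 6².
  109: 109 − 1² = 108, 109 − 2² = 105, 109 − 3² = 100 = 10² ⇒ 109 = 3² + 10².
  Combine using the Brahmagupta–Fibonacci identity (a² + b²)(c² + d²) = (ac − bd)² + (ad + bc)² = (ac + bd)² + (ad − bc)²:
  61 · 109 = 6649: from (5² + 6²)(3² + 10²), take (5·3 − 6·10, 5·10 + 6·3) = (15 − 60, 50 + 18) = (-45, 68); dropping signs (only squares matter) gives (45, 68); check 45² + 68² = 2025 + 4624 = 6649 ✓.
Step 4: Order so x ≤ y and verify: 45² + 68² = 2025 + 4624 = 6649 = n. ✓

n = 6649 = 45² + 68² (one valid representation with x ≤ y).


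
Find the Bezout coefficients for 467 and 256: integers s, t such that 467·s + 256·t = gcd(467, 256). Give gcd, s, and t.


Euclidean algorithm on (467, 256) — divide until remainder is 0:
  467 = 1 · 256 + 211
  256 = 1 · 211 + 45
  211 = 4 · 45 + 31
  45 = 1 · 31 + 14
  31 = 2 · 14 + 3
  14 = 4 · 3 + 2
  3 = 1 · 2 + 1
  2 = 2 · 1 + 0
gcd(467, 256) = 1.
Track Bezout coefficients alongside the remainders: start with r₀ = 467 = a·1 + b·0 (s = 1, t = 0) and r₁ = 256 = a·0 + b·1 (s = 0, t = 1); each new remainder r_{k+1} = r_{k-1} − q_k·r_k inherits s_{k+1} = s_{k-1} − q_k·s_k, t_{k+1} = t_{k-1} − q_k·t_k, so r_k = a·s_k + b·t_k at every step:
  q = 1: r = 211, s = 1 − 1·0 = 1, t = 0 − 1·1 = -1  (check: 467·1 + 256·(-1) = 211)
  q = 1: r = 45, s = 0 − 1·1 = -1, t = 1 − 1·(-1) = 2  (check: 467·(-1) + 256·2 = 45)
  q = 4: r = 31, s = 1 − 4·(-1) = 5, t = -1 − 4·2 = -9  (check: 467·5 + 256·(-9) = 31)
  q = 1: r = 14, s = -1 − 1·5 = -6, t = 2 − 1·(-9) = 11  (check: 467·(-6) + 256·11 = 14)
  q = 2: r = 3, s = 5 − 2·(-6) = 17, t = -9 − 2·11 = -31  (check: 467·17 + 256·(-31) = 3)
  q = 4: r = 2, s = -6 − 4·17 = -74, t = 11 − 4·(-31) = 135  (check: 467·(-74) + 256·135 = 2)
  q = 1: r = 1, s = 17 − 1·(-74) = 91, t = -31 − 1·135 = -166  (check: 467·91 + 256·(-166) = 1)
The row with r = 1 (the gcd) gives the Bezout coefficients s = 91, t = -166.
Result: 467 · (91) + 256 · (-166) = 1.

gcd(467, 256) = 1; s = 91, t = -166 (check: 467·91 + 256·(-166) = 1).


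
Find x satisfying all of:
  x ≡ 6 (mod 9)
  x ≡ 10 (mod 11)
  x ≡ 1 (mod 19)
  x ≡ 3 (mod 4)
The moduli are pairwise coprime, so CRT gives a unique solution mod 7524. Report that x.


Product of moduli M = 9 · 11 · 19 · 4 = 7524.
Merge one congruence at a time:
  Start: x ≡ 6 (mod 9).
  Combine with x ≡ 10 (mod 11); new modulus lcm = 99.
    Write x = 6 + 9·t and substitute into x ≡ 10 (mod 11): 9·t ≡ 10 − 6 = 4 (mod 11).
    The inverse of 9 mod 11 is 5 (since 9·5 = 45 = 4·11 + 1), so t ≡ 5·4 = 20 ≡ 9 (mod 11).
    Then x = 6 + 9·9 = 87, valid modulo lcm(9, 11) = 99: x ≡ 87 (mod 99).
  Combine with x ≡ 1 (mod 19); new modulus lcm = 1881.
    Write x = 87 + 99·t and substitute into x ≡ 1 (mod 19): 99·t ≡ 1 − 87 = -86 (mod 19).
    Reduce coefficients mod 19: 4·t ≡ 9 (mod 19).
    The inverse of 4 mod 19 is 5 (since 4·5 = 20 = 1·19 + 1), so t ≡ 5·9 = 45 ≡ 7 (mod 19).
    Then x = 87 + 99·7 = 780, valid modulo lcm(99, 19) = 1881: x ≡ 780 (mod 1881).
  Combine with x ≡ 3 (mod 4); new modulus lcm = 7524.
    Write x = 780 + 1881·t and substitute into x ≡ 3 (mod 4): 1881·t ≡ 3 − 780 = -777 (mod 4).
    Reduce coefficients mod 4: 1·t ≡ 3 (mod 4).
    So t ≡ 3 (mod 4).
    Then x = 780 + 1881·3 = 6423, valid modulo lcm(1881, 4) = 7524: x ≡ 6423 (mod 7524).
Verify against each original: 6423 mod 9 = 6, 6423 mod 11 = 10, 6423 mod 19 = 1, 6423 mod 4 = 3.

x ≡ 6423 (mod 7524).


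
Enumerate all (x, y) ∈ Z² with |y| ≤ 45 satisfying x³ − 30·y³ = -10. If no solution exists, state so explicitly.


The equation is x³ - 30y³ = -10. For fixed y, x³ = 30·y³ − 10, so a solution requires the RHS to be a perfect cube.
Strategy: iterate y from -45 to 45, compute RHS = 30·y³ − 10, and check whether it is a (positive or negative) perfect cube.
Check small values of y:
  y = 0: RHS = -10 is not a perfect cube.
  y = 1: RHS = 20 is not a perfect cube.
  y = -1: RHS = -40 is not a perfect cube.
  y = 2: RHS = 230 is not a perfect cube.
  y = -2: RHS = -250 is not a perfect cube.
  y = 3: RHS = 800 is not a perfect cube.
  y = -3: RHS = -820 is not a perfect cube.
Continuing the search up to |y| = 45 finds no solutions either.
No (x, y) in the scanned range satisfies the equation.

No integer solutions with |y| ≤ 45.


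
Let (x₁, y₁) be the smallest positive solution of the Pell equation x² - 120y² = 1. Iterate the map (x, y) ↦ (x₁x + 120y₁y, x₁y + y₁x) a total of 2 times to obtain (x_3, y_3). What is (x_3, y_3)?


Step 1: Find the fundamental solution (x₁, y₁) of x² - 120y² = 1.
  Expand √120 as a continued fraction. a₀ = ⌊√120⌋ = 10; iterate m_{k+1} = d_k·a_k − m_k, d_{k+1} = (120 − m_{k+1}²)/d_k, a_{k+1} = ⌊(a₀ + m_{k+1})/d_{k+1}⌋ (starting m₀ = 0, d₀ = 1), with convergents p_k = a_k·p_{k-1} + p_{k-2}, q_k = a_k·q_{k-1} + q_{k-2} (p₋₁ = 1, q₋₁ = 0):
  k = 0: a₀ = 10; p₀/q₀ = 10/1; p₀² − 120·q₀² = 100 − 120 = -20.
  k = 1: m = 10, d = 20, a = ⌊(10 + 10)/20⌋ = 1; p/q = (1·10 + 1)/(1·1 + 0) = 11/1; p² − 120·q² = 121 − 120 = 1.
  The first convergent with p² − 120·q² = 1 gives the fundamental solution (x₁, y₁) = (11, 1).
Step 2: Apply the recurrence (x_{n+1}, y_{n+1}) = (x₁x_n + 120y₁y_n, x₁y_n + y₁x_n) repeatedly.
  From (x_1, y_1) = (11, 1): x_2 = 11·11 + 120·1·1 = 241; y_2 = 11·1 + 1·11 = 22.
  From (x_2, y_2) = (241, 22): x_3 = 11·241 + 120·1·22 = 5291; y_3 = 11·22 + 1·241 = 483.
Step 3: Verify x_3² - 120·y_3² = 27994681 - 27994680 = 1 (should be 1). ✓

(x_1, y_1) = (11, 1); (x_3, y_3) = (5291, 483).


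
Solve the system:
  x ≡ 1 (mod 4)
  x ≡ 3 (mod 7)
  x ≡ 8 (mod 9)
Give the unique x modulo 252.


Moduli 4, 7, 9 are pairwise coprime; by CRT there is a unique solution modulo M = 4 · 7 · 9 = 252.
Solve pairwise, accumulating the modulus:
  Start with x ≡ 1 (mod 4).
  Combine with x ≡ 3 (mod 7): since gcd(4, 7) = 1, we get a unique residue mod 28.
    Write x = 1 + 4·t and substitute into x ≡ 3 (mod 7): 4·t ≡ 3 − 1 = 2 (mod 7).
    The inverse of 4 mod 7 is 2 (since 4·2 = 8 = 1·7 + 1), so t ≡ 2·2 = 4 ≡ 4 (mod 7).
    Then x = 1 + 4·4 = 17, valid modulo lcm(4, 7) = 28: x ≡ 17 (mod 28).
  Combine with x ≡ 8 (mod 9): since gcd(28, 9) = 1, we get a unique residue mod 252.
    Write x = 17 + 28·t and substitute into x ≡ 8 (mod 9): 28·t ≡ 8 − 17 = -9 (mod 9).
    Reduce coefficients mod 9: 1·t ≡ 0 (mod 9).
    So t ≡ 0 (mod 9).
    Then x = 17 + 28·0 = 17, valid modulo lcm(28, 9) = 252: x ≡ 17 (mod 252).
Verify: 17 mod 4 = 1 ✓, 17 mod 7 = 3 ✓, 17 mod 9 = 8 ✓.

x ≡ 17 (mod 252).


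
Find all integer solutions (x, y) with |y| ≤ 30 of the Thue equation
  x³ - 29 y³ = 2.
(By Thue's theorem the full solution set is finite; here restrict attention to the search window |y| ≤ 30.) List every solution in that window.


The equation is x³ - 29y³ = 2. For fixed y, x³ = 29·y³ + 2, so a solution requires the RHS to be a perfect cube.
Strategy: iterate y from -30 to 30, compute RHS = 29·y³ + 2, and check whether it is a (positive or negative) perfect cube.
Check small values of y:
  y = 0: RHS = 2 is not a perfect cube.
  y = 1: RHS = 31 is not a perfect cube.
  y = -1: RHS = -27 = (-3)³ ⇒ x = -3 works.
  y = 2: RHS = 234 is not a perfect cube.
  y = -2: RHS = -230 is not a perfect cube.
  y = 3: RHS = 785 is not a perfect cube.
  y = -3: RHS = -781 is not a perfect cube.
Continuing the search up to |y| = 30 finds no further solutions beyond those listed.
Collected solutions: (-3, -1).

Solutions (with |y| ≤ 30): (-3, -1).


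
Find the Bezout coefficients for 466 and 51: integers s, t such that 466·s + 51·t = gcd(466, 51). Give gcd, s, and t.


Euclidean algorithm on (466, 51) — divide until remainder is 0:
  466 = 9 · 51 + 7
  51 = 7 · 7 + 2
  7 = 3 · 2 + 1
  2 = 2 · 1 + 0
gcd(466, 51) = 1.
Track Bezout coefficients alongside the remainders: start with r₀ = 466 = a·1 + b·0 (s = 1, t = 0) and r₁ = 51 = a·0 + b·1 (s = 0, t = 1); each new remainder r_{k+1} = r_{k-1} − q_k·r_k inherits s_{k+1} = s_{k-1} − q_k·s_k, t_{k+1} = t_{k-1} − q_k·t_k, so r_k = a·s_k + b·t_k at every step:
  q = 9: r = 7, s = 1 − 9·0 = 1, t = 0 − 9·1 = -9  (check: 466·1 + 51·(-9) = 7)
  q = 7: r = 2, s = 0 − 7·1 = -7, t = 1 − 7·(-9) = 64  (check: 466·(-7) + 51·64 = 2)
  q = 3: r = 1, s = 1 − 3·(-7) = 22, t = -9 − 3·64 = -201  (check: 466·22 + 51·(-201) = 1)
The row with r = 1 (the gcd) gives the Bezout coefficients s = 22, t = -201.
Result: 466 · (22) + 51 · (-201) = 1.

gcd(466, 51) = 1; s = 22, t = -201 (check: 466·22 + 51·(-201) = 1).


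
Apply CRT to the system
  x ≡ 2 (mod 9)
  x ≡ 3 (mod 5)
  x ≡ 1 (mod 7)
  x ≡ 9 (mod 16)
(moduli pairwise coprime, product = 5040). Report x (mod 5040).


Product of moduli M = 9 · 5 · 7 · 16 = 5040.
Merge one congruence at a time:
  Start: x ≡ 2 (mod 9).
  Combine with x ≡ 3 (mod 5); new modulus lcm = 45.
    Write x = 2 + 9·t and substitute into x ≡ 3 (mod 5): 9·t ≡ 3 − 2 = 1 (mod 5).
    Reduce coefficients mod 5: 4·t ≡ 1 (mod 5).
    The inverse of 4 mod 5 is 4 (since 4·4 = 16 = 3·5 + 1), so t ≡ 4·1 = 4 ≡ 4 (mod 5).
    Then x = 2 + 9·4 = 38, valid modulo lcm(9, 5) = 45: x ≡ 38 (mod 45).
  Combine with x ≡ 1 (mod 7); new modulus lcm = 315.
    Write x = 38 + 45·t and substitute into x ≡ 1 (mod 7): 45·t ≡ 1 − 38 = -37 (mod 7).
    Reduce coefficients mod 7: 3·t ≡ 5 (mod 7).
    The inverse of 3 mod 7 is 5 (since 3·5 = 15 = 2·7 + 1), so t ≡ 5·5 = 25 ≡ 4 (mod 7).
    Then x = 38 + 45·4 = 218, valid modulo lcm(45, 7) = 315: x ≡ 218 (mod 315).
  Combine with x ≡ 9 (mod 16); new modulus lcm = 5040.
    Write x = 218 + 315·t and substitute into x ≡ 9 (mod 16): 315·t ≡ 9 − 218 = -209 (mod 16).
    Reduce coefficients mod 16: 11·t ≡ 15 (mod 16).
    The inverse of 11 mod 16 is 3 (since 11·3 = 33 = 2·16 + 1), so t ≡ 3·15 = 45 ≡ 13 (mod 16).
    Then x = 218 + 315·13 = 4313, valid modulo lcm(315, 16) = 5040: x ≡ 4313 (mod 5040).
Verify against each original: 4313 mod 9 = 2, 4313 mod 5 = 3, 4313 mod 7 = 1, 4313 mod 16 = 9.

x ≡ 4313 (mod 5040).


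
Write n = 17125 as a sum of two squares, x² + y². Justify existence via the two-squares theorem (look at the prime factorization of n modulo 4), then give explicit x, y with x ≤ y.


Step 1: Factor n = 17125 = 5^3 · 137.
Step 2: Check the mod-4 condition on each prime factor: 5 ≡ 1 (mod 4), exponent 3; 137 ≡ 1 (mod 4), exponent 1.
All primes ≡ 3 (mod 4) appear to even exponent (or don't appear), so by the two-squares theorem n IS expressible as a sum of two squares.
Step 3: Build a representation. Group n = k² · m with k = 5 and m = 5 · 137 = 685 (a product of primes ≡ 1 (mod 4)); a representation of m scales to one of n via (k·x)² + (k·y)² = k²(x² + y²). Each prime p ≡ 1 (mod 4) is itself a sum of two squares; find a² by testing p − a² for a perfect square:
  5: 5 − 1² = 4 = 2² ⇒ 5 = 1² + 2².
  137: 137 − 1² = 136, 137 − 2² = 133, 137 − 3² = 128, 137 − 4² = 121 = 11² ⇒ 137 = 4² + 11².
  Combine using the Brahmagupta–Fibonacci identity (a² + b²)(c² + d²) = (ac − bd)² + (ad + bc)² = (ac + bd)² + (ad − bc)²:
  5 · 137 = 685: from (1² + 2²)(4² + 11²), take (1·4 − 2·11, 1·11 + 2·4) = (4 − 22, 11 + 8) = (-18, 19); dropping signs (only squares matter) gives (18, 19); check 18² + 19² = 324 + 361 = 685 ✓.
  Scale by k = 5: (5·18, 5·19) = (90, 95).
Step 4: Order so x ≤ y and verify: 90² + 95² = 8100 + 9025 = 17125 = n. ✓

n = 17125 = 90² + 95² (one valid representation with x ≤ y).


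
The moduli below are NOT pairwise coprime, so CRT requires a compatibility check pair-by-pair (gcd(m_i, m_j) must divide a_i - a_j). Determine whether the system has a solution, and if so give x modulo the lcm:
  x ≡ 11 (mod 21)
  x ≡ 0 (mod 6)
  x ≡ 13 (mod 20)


Moduli 21, 6, 20 are not pairwise coprime, so CRT works modulo lcm(m_i) when all pairwise compatibility conditions hold.
Pairwise compatibility: gcd(m_i, m_j) must divide a_i - a_j for every pair.
Merge one congruence at a time:
  Start: x ≡ 11 (mod 21).
  Combine with x ≡ 0 (mod 6): gcd(21, 6) = 3, and 0 - 11 = -11 is NOT divisible by 3.
    ⇒ system is inconsistent (no integer solution).

No solution (the system is inconsistent).


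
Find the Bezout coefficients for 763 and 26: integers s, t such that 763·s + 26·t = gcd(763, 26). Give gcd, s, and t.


Euclidean algorithm on (763, 26) — divide until remainder is 0:
  763 = 29 · 26 + 9
  26 = 2 · 9 + 8
  9 = 1 · 8 + 1
  8 = 8 · 1 + 0
gcd(763, 26) = 1.
Track Bezout coefficients alongside the remainders: start with r₀ = 763 = a·1 + b·0 (s = 1, t = 0) and r₁ = 26 = a·0 + b·1 (s = 0, t = 1); each new remainder r_{k+1} = r_{k-1} − q_k·r_k inherits s_{k+1} = s_{k-1} − q_k·s_k, t_{k+1} = t_{k-1} − q_k·t_k, so r_k = a·s_k + b·t_k at every step:
  q = 29: r = 9, s = 1 − 29·0 = 1, t = 0 − 29·1 = -29  (check: 763·1 + 26·(-29) = 9)
  q = 2: r = 8, s = 0 − 2·1 = -2, t = 1 − 2·(-29) = 59  (check: 763·(-2) + 26·59 = 8)
  q = 1: r = 1, s = 1 − 1·(-2) = 3, t = -29 − 1·59 = -88  (check: 763·3 + 26·(-88) = 1)
The row with r = 1 (the gcd) gives the Bezout coefficients s = 3, t = -88.
Result: 763 · (3) + 26 · (-88) = 1.

gcd(763, 26) = 1; s = 3, t = -88 (check: 763·3 + 26·(-88) = 1).


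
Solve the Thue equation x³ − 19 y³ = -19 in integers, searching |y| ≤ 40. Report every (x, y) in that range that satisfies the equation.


The equation is x³ - 19y³ = -19. For fixed y, x³ = 19·y³ − 19, so a solution requires the RHS to be a perfect cube.
Strategy: iterate y from -40 to 40, compute RHS = 19·y³ − 19, and check whether it is a (positive or negative) perfect cube.
Check small values of y:
  y = 0: RHS = -19 is not a perfect cube.
  y = 1: RHS = 0 = (0)³ ⇒ x = 0 works.
  y = -1: RHS = -38 is not a perfect cube.
  y = 2: RHS = 133 is not a perfect cube.
  y = -2: RHS = -171 is not a perfect cube.
  y = 3: RHS = 494 is not a perfect cube.
  y = -3: RHS = -532 is not a perfect cube.
Continuing the search up to |y| = 40 finds no further solutions beyond those listed.
Collected solutions: (0, 1).

Solutions (with |y| ≤ 40): (0, 1).


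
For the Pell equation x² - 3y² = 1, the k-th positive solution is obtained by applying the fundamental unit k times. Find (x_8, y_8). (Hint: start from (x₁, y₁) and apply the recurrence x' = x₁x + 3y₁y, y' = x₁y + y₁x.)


Step 1: Find the fundamental solution (x₁, y₁) of x² - 3y² = 1.
  Expand √3 as a continued fraction. a₀ = ⌊√3⌋ = 1; iterate m_{k+1} = d_k·a_k − m_k, d_{k+1} = (3 − m_{k+1}²)/d_k, a_{k+1} = ⌊(a₀ + m_{k+1})/d_{k+1}⌋ (starting m₀ = 0, d₀ = 1), with convergents p_k = a_k·p_{k-1} + p_{k-2}, q_k = a_k·q_{k-1} + q_{k-2} (p₋₁ = 1, q₋₁ = 0):
  k = 0: a₀ = 1; p₀/q₀ = 1/1; p₀² − 3·q₀² = 1 − 3 = -2.
  k = 1: m = 1, d = 2, a = ⌊(1 + 1)/2⌋ = 1; p/q = (1·1 + 1)/(1·1 + 0) = 2/1; p² − 3·q² = 4 − 3 = 1.
  The first convergent with p² − 3·q² = 1 gives the fundamental solution (x₁, y₁) = (2, 1).
Step 2: Apply the recurrence (x_{n+1}, y_{n+1}) = (x₁x_n + 3y₁y_n, x₁y_n + y₁x_n) repeatedly.
  From (x_1, y_1) = (2, 1): x_2 = 2·2 + 3·1·1 = 7; y_2 = 2·1 + 1·2 = 4.
  From (x_2, y_2) = (7, 4): x_3 = 2·7 + 3·1·4 = 26; y_3 = 2·4 + 1·7 = 15.
  From (x_3, y_3) = (26, 15): x_4 = 2·26 + 3·1·15 = 97; y_4 = 2·15 + 1·26 = 56.
  From (x_4, y_4) = (97, 56): x_5 = 2·97 + 3·1·56 = 362; y_5 = 2·56 + 1·97 = 209.
  From (x_5, y_5) = (362, 209): x_6 = 2·362 + 3·1·209 = 1351; y_6 = 2·209 + 1·362 = 780.
  From (x_6, y_6) = (1351, 780): x_7 = 2·1351 + 3·1·780 = 5042; y_7 = 2·780 + 1·1351 = 2911.
  From (x_7, y_7) = (5042, 2911): x_8 = 2·5042 + 3·1·2911 = 18817; y_8 = 2·2911 + 1·5042 = 10864.
Step 3: Verify x_8² - 3·y_8² = 354079489 - 354079488 = 1 (should be 1). ✓

(x_1, y_1) = (2, 1); (x_8, y_8) = (18817, 10864).


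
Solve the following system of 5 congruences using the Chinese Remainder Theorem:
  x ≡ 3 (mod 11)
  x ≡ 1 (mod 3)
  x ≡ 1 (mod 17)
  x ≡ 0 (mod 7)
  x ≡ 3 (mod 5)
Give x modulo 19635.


Product of moduli M = 11 · 3 · 17 · 7 · 5 = 19635.
Merge one congruence at a time:
  Start: x ≡ 3 (mod 11).
  Combine with x ≡ 1 (mod 3); new modulus lcm = 33.
    Write x = 3 + 11·t and substitute into x ≡ 1 (mod 3): 11·t ≡ 1 − 3 = -2 (mod 3).
    Reduce coefficients mod 3: 2·t ≡ 1 (mod 3).
    The inverse of 2 mod 3 is 2 (since 2·2 = 4 = 1·3 + 1), so t ≡ 2·1 = 2 ≡ 2 (mod 3).
    Then x = 3 + 11·2 = 25, valid modulo lcm(11, 3) = 33: x ≡ 25 (mod 33).
  Combine with x ≡ 1 (mod 17); new modulus lcm = 561.
    Write x = 25 + 33·t and substitute into x ≡ 1 (mod 17): 33·t ≡ 1 − 25 = -24 (mod 17).
    Reduce coefficients mod 17: 16·t ≡ 10 (mod 17).
    The inverse of 16 mod 17 is 16 (since 16·16 = 256 = 15·17 + 1), so t ≡ 16·10 = 160 ≡ 7 (mod 17).
    Then x = 25 + 33·7 = 256, valid modulo lcm(33, 17) = 561: x ≡ 256 (mod 561).
  Combine with x ≡ 0 (mod 7); new modulus lcm = 3927.
    Write x = 256 + 561·t and substitute into x ≡ 0 (mod 7): 561·t ≡ 0 − 256 = -256 (mod 7).
    Reduce coefficients mod 7: 1·t ≡ 3 (mod 7).
    So t ≡ 3 (mod 7).
    Then x = 256 + 561·3 = 1939, valid modulo lcm(561, 7) = 3927: x ≡ 1939 (mod 3927).
  Combine with x ≡ 3 (mod 5); new modulus lcm = 19635.
    Write x = 1939 + 3927·t and substitute into x ≡ 3 (mod 5): 3927·t ≡ 3 − 1939 = -1936 (mod 5).
    Reduce coefficients mod 5: 2·t ≡ 4 (mod 5).
    The inverse of 2 mod 5 is 3 (since 2·3 = 6 = 1·5 + 1), so t ≡ 3·4 = 12 ≡ 2 (mod 5).
    Then x = 1939 + 3927·2 = 9793, valid modulo lcm(3927, 5) = 19635: x ≡ 9793 (mod 19635).
Verify against each original: 9793 mod 11 = 3, 9793 mod 3 = 1, 9793 mod 17 = 1, 9793 mod 7 = 0, 9793 mod 5 = 3.

x ≡ 9793 (mod 19635).


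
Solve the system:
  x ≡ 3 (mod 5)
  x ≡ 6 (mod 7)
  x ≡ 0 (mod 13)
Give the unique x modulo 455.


Moduli 5, 7, 13 are pairwise coprime; by CRT there is a unique solution modulo M = 5 · 7 · 13 = 455.
Solve pairwise, accumulating the modulus:
  Start with x ≡ 3 (mod 5).
  Combine with x ≡ 6 (mod 7): since gcd(5, 7) = 1, we get a unique residue mod 35.
    Write x = 3 + 5·t and substitute into x ≡ 6 (mod 7): 5·t ≡ 6 − 3 = 3 (mod 7).
    The inverse of 5 mod 7 is 3 (since 5·3 = 15 = 2·7 + 1), so t ≡ 3·3 = 9 ≡ 2 (mod 7).
    Then x = 3 + 5·2 = 13, valid modulo lcm(5, 7) = 35: x ≡ 13 (mod 35).
  Combine with x ≡ 0 (mod 13): since gcd(35, 13) = 1, we get a unique residue mod 455.
    Write x = 13 + 35·t and substitute into x ≡ 0 (mod 13): 35·t ≡ 0 − 13 = -13 (mod 13).
    Reduce coefficients mod 13: 9·t ≡ 0 (mod 13).
    The inverse of 9 mod 13 is 3 (since 9·3 = 27 = 2·13 + 1), so t ≡ 3·0 = 0 ≡ 0 (mod 13).
    Then x = 13 + 35·0 = 13, valid modulo lcm(35, 13) = 455: x ≡ 13 (mod 455).
Verify: 13 mod 5 = 3 ✓, 13 mod 7 = 6 ✓, 13 mod 13 = 0 ✓.

x ≡ 13 (mod 455).


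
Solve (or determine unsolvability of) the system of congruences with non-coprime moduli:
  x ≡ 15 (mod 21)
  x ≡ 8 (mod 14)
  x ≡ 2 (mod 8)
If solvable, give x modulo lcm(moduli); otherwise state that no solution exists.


Moduli 21, 14, 8 are not pairwise coprime, so CRT works modulo lcm(m_i) when all pairwise compatibility conditions hold.
Pairwise compatibility: gcd(m_i, m_j) must divide a_i - a_j for every pair.
Merge one congruence at a time:
  Start: x ≡ 15 (mod 21).
  Combine with x ≡ 8 (mod 14): gcd(21, 14) = 7; 8 - 15 = -7, which IS divisible by 7, so compatible.
    Write x = 15 + 21·t and substitute into x ≡ 8 (mod 14): 21·t ≡ 8 − 15 = -7 (mod 14).
    Divide the congruence (and modulus) by g = 7: 3·t ≡ -1 (mod 2).
    Reduce coefficients mod 2: 1·t ≡ 1 (mod 2).
    So t ≡ 1 (mod 2).
    Then x = 15 + 21·1 = 36, valid modulo lcm(21, 14) = 42: x ≡ 36 (mod 42).
  Combine with x ≡ 2 (mod 8): gcd(42, 8) = 2; 2 - 36 = -34, which IS divisible by 2, so compatible.
    Write x = 36 + 42·t and substitute into x ≡ 2 (mod 8): 42·t ≡ 2 − 36 = -34 (mod 8).
    Divide the congruence (and modulus) by g = 2: 21·t ≡ -17 (mod 4).
    Reduce coefficients mod 4: 1·t ≡ 3 (mod 4).
    So t ≡ 3 (mod 4).
    Then x = 36 + 42·3 = 162, valid modulo lcm(42, 8) = 168: x ≡ 162 (mod 168).
Verify: 162 mod 21 = 15, 162 mod 14 = 8, 162 mod 8 = 2.

x ≡ 162 (mod 168).


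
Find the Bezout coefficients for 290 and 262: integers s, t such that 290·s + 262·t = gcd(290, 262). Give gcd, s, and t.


Euclidean algorithm on (290, 262) — divide until remainder is 0:
  290 = 1 · 262 + 28
  262 = 9 · 28 + 10
  28 = 2 · 10 + 8
  10 = 1 · 8 + 2
  8 = 4 · 2 + 0
gcd(290, 262) = 2.
Track Bezout coefficients alongside the remainders: start with r₀ = 290 = a·1 + b·0 (s = 1, t = 0) and r₁ = 262 = a·0 + b·1 (s = 0, t = 1); each new remainder r_{k+1} = r_{k-1} − q_k·r_k inherits s_{k+1} = s_{k-1} − q_k·s_k, t_{k+1} = t_{k-1} − q_k·t_k, so r_k = a·s_k + b·t_k at every step:
  q = 1: r = 28, s = 1 − 1·0 = 1, t = 0 − 1·1 = -1  (check: 290·1 + 262·(-1) = 28)
  q = 9: r = 10, s = 0 − 9·1 = -9, t = 1 − 9·(-1) = 10  (check: 290·(-9) + 262·10 = 10)
  q = 2: r = 8, s = 1 − 2·(-9) = 19, t = -1 − 2·10 = -21  (check: 290·19 + 262·(-21) = 8)
  q = 1: r = 2, s = -9 − 1·19 = -28, t = 10 − 1·(-21) = 31  (check: 290·(-28) + 262·31 = 2)
The row with r = 2 (the gcd) gives the Bezout coefficients s = -28, t = 31.
Result: 290 · (-28) + 262 · (31) = 2.

gcd(290, 262) = 2; s = -28, t = 31 (check: 290·(-28) + 262·31 = 2).


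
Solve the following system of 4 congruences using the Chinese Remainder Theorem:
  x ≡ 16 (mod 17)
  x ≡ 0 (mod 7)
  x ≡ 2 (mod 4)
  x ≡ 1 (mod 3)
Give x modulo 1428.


Product of moduli M = 17 · 7 · 4 · 3 = 1428.
Merge one congruence at a time:
  Start: x ≡ 16 (mod 17).
  Combine with x ≡ 0 (mod 7); new modulus lcm = 119.
    Write x = 16 + 17·t and substitute into x ≡ 0 (mod 7): 17·t ≡ 0 − 16 = -16 (mod 7).
    Reduce coefficients mod 7: 3·t ≡ 5 (mod 7).
    The inverse of 3 mod 7 is 5 (since 3·5 = 15 = 2·7 + 1), so t ≡ 5·5 = 25 ≡ 4 (mod 7).
    Then x = 16 + 17·4 = 84, valid modulo lcm(17, 7) = 119: x ≡ 84 (mod 119).
  Combine with x ≡ 2 (mod 4); new modulus lcm = 476.
    Write x = 84 + 119·t and substitute into x ≡ 2 (mod 4): 119·t ≡ 2 − 84 = -82 (mod 4).
    Reduce coefficients mod 4: 3·t ≡ 2 (mod 4).
    The inverse of 3 mod 4 is 3 (since 3·3 = 9 = 2·4 + 1), so t ≡ 3·2 = 6 ≡ 2 (mod 4).
    Then x = 84 + 119·2 = 322, valid modulo lcm(119, 4) = 476: x ≡ 322 (mod 476).
  Combine with x ≡ 1 (mod 3); new modulus lcm = 1428.
    Write x = 322 + 476·t and substitute into x ≡ 1 (mod 3): 476·t ≡ 1 − 322 = -321 (mod 3).
    Reduce coefficients mod 3: 2·t ≡ 0 (mod 3).
    The inverse of 2 mod 3 is 2 (since 2·2 = 4 = 1·3 + 1), so t ≡ 2·0 = 0 ≡ 0 (mod 3).
    Then x = 322 + 476·0 = 322, valid modulo lcm(476, 3) = 1428: x ≡ 322 (mod 1428).
Verify against each original: 322 mod 17 = 16, 322 mod 7 = 0, 322 mod 4 = 2, 322 mod 3 = 1.

x ≡ 322 (mod 1428).


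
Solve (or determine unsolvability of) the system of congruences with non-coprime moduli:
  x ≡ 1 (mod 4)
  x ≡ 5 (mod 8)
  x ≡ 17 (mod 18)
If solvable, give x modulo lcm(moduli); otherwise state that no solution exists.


Moduli 4, 8, 18 are not pairwise coprime, so CRT works modulo lcm(m_i) when all pairwise compatibility conditions hold.
Pairwise compatibility: gcd(m_i, m_j) must divide a_i - a_j for every pair.
Merge one congruence at a time:
  Start: x ≡ 1 (mod 4).
  Combine with x ≡ 5 (mod 8): gcd(4, 8) = 4; 5 - 1 = 4, which IS divisible by 4, so compatible.
    Write x = 1 + 4·t and substitute into x ≡ 5 (mod 8): 4·t ≡ 5 − 1 = 4 (mod 8).
    Divide the congruence (and modulus) by g = 4: 1·t ≡ 1 (mod 2).
    So t ≡ 1 (mod 2).
    Then x = 1 + 4·1 = 5, valid modulo lcm(4, 8) = 8: x ≡ 5 (mod 8).
  Combine with x ≡ 17 (mod 18): gcd(8, 18) = 2; 17 - 5 = 12, which IS divisible by 2, so compatible.
    Write x = 5 + 8·t and substitute into x ≡ 17 (mod 18): 8·t ≡ 17 − 5 = 12 (mod 18).
    Divide the congruence (and modulus) by g = 2: 4·t ≡ 6 (mod 9).
    The inverse of 4 mod 9 is 7 (since 4·7 = 28 = 3·9 + 1), so t ≡ 7·6 = 42 ≡ 6 (mod 9).
    Then x = 5 + 8·6 = 53, valid modulo lcm(8, 18) = 72: x ≡ 53 (mod 72).
Verify: 53 mod 4 = 1, 53 mod 8 = 5, 53 mod 18 = 17.

x ≡ 53 (mod 72).


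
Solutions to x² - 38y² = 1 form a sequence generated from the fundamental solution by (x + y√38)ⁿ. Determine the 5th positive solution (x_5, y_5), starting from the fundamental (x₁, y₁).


Step 1: Find the fundamental solution (x₁, y₁) of x² - 38y² = 1.
  Expand √38 as a continued fraction. a₀ = ⌊√38⌋ = 6; iterate m_{k+1} = d_k·a_k − m_k, d_{k+1} = (38 − m_{k+1}²)/d_k, a_{k+1} = ⌊(a₀ + m_{k+1})/d_{k+1}⌋ (starting m₀ = 0, d₀ = 1), with convergents p_k = a_k·p_{k-1} + p_{k-2}, q_k = a_k·q_{k-1} + q_{k-2} (p₋₁ = 1, q₋₁ = 0):
  k = 0: a₀ = 6; p₀/q₀ = 6/1; p₀² − 38·q₀² = 36 − 38 = -2.
  k = 1: m = 6, d = 2, a = ⌊(6 + 6)/2⌋ = 6; p/q = (6·6 + 1)/(6·1 + 0) = 37/6; p² − 38·q² = 1369 − 1368 = 1.
  The first convergent with p² − 38·q² = 1 gives the fundamental solution (x₁, y₁) = (37, 6).
Step 2: Apply the recurrence (x_{n+1}, y_{n+1}) = (x₁x_n + 38y₁y_n, x₁y_n + y₁x_n) repeatedly.
  From (x_1, y_1) = (37, 6): x_2 = 37·37 + 38·6·6 = 2737; y_2 = 37·6 + 6·37 = 444.
  From (x_2, y_2) = (2737, 444): x_3 = 37·2737 + 38·6·444 = 202501; y_3 = 37·444 + 6·2737 = 32850.
  From (x_3, y_3) = (202501, 32850): x_4 = 37·202501 + 38·6·32850 = 14982337; y_4 = 37·32850 + 6·202501 = 2430456.
  From (x_4, y_4) = (14982337, 2430456): x_5 = 37·14982337 + 38·6·2430456 = 1108490437; y_5 = 37·2430456 + 6·14982337 = 179820894.
Step 3: Verify x_5² - 38·y_5² = 1228751048920450969 - 1228751048920450968 = 1 (should be 1). ✓

(x_1, y_1) = (37, 6); (x_5, y_5) = (1108490437, 179820894).
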